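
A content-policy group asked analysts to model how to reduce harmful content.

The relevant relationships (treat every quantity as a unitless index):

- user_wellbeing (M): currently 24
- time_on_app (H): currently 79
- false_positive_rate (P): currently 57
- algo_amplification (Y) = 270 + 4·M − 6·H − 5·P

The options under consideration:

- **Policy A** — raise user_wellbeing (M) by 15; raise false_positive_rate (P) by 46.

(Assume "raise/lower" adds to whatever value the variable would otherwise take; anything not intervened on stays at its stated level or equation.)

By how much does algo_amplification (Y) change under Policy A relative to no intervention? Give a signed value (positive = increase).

Baseline:
  M = 24
  H = 79
  P = 57
  Y = 270 + 4·24 − 6·79 − 5·57 = -393
Policy A (M + 15, P + 46):
  M = 24 + 15 = 39
  H = 79
  P = 57 + 46 = 103
  Y = 270 + 4·39 − 6·79 − 5·103 = -563
Change in Y: -563 − (-393) = -170

-170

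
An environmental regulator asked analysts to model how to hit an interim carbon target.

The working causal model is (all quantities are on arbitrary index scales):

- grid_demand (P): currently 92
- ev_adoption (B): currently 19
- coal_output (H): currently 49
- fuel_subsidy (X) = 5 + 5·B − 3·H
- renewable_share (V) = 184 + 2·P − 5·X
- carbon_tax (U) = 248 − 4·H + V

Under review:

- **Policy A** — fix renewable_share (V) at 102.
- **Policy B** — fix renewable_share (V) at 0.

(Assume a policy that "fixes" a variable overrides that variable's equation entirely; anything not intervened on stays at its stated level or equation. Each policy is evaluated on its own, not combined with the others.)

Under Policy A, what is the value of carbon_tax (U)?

154

Policy A (V := 102):
  P = 92
  B = 19
  H = 49
  X = 5 + 5·19 − 3·49 = -47
  V = 102
  U = 248 − 4·49 + 102 = 154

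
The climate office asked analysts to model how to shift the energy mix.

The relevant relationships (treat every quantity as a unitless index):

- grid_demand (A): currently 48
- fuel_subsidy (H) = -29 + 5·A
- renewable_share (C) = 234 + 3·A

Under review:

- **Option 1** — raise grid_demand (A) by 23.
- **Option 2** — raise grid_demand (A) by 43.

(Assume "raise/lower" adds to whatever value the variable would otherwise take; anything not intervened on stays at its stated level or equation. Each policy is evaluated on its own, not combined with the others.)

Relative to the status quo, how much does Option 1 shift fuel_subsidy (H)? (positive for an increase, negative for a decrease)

115

Baseline:
  A = 48
  H = -29 + 5·48 = 211
Option 1 (A + 23):
  A = 48 + 23 = 71
  H = -29 + 5·71 = 326
Change in H: 326 − 211 = 115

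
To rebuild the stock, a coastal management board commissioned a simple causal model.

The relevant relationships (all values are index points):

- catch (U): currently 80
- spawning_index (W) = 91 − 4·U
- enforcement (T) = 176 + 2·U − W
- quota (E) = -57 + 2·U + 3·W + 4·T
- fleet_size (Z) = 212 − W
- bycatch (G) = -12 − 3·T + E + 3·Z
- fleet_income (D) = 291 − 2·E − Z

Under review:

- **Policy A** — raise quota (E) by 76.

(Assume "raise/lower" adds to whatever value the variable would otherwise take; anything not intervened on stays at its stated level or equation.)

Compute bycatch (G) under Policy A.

Policy A (E + 76):
  U = 80
  W = 91 − 4·80 = -229
  T = 176 + 2·80 − (-229) = 565
  E = -57 + 2·80 + 3·(-229) + 4·565 (+76 from intervention) = 1752
  Z = 212 − (-229) = 441
  G = -12 − 3·565 + 1752 + 3·441 = 1368

1368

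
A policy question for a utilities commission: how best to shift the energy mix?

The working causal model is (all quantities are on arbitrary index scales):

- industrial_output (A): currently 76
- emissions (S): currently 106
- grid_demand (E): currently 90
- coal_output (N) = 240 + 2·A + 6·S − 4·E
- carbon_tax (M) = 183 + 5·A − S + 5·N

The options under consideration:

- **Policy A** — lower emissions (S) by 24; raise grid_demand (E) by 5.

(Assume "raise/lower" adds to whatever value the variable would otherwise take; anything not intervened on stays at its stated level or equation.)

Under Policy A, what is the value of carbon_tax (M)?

Policy A (S − 24, E + 5):
  A = 76
  S = 106 − 24 = 82
  E = 90 + 5 = 95
  N = 240 + 2·76 + 6·82 − 4·95 = 504
  M = 183 + 5·76 − 82 + 5·504 = 3001

3001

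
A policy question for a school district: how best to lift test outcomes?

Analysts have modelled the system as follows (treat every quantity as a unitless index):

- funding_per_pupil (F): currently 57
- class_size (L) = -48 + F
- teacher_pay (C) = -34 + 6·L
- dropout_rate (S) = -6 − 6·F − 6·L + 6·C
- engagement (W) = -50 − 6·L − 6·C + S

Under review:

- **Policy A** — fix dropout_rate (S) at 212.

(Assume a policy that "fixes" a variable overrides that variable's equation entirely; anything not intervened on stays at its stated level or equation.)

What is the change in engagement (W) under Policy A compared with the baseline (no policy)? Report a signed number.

494

Baseline:
  F = 57
  L = -48 + 57 = 9
  C = -34 + 6·9 = 20
  S = -6 − 6·57 − 6·9 + 6·20 = -282
  W = -50 − 6·9 − 6·20 + (-282) = -506
Policy A (S := 212):
  F = 57
  L = -48 + 57 = 9
  C = -34 + 6·9 = 20
  S = 212
  W = -50 − 6·9 − 6·20 + 212 = -12
Change in W: -12 − (-506) = 494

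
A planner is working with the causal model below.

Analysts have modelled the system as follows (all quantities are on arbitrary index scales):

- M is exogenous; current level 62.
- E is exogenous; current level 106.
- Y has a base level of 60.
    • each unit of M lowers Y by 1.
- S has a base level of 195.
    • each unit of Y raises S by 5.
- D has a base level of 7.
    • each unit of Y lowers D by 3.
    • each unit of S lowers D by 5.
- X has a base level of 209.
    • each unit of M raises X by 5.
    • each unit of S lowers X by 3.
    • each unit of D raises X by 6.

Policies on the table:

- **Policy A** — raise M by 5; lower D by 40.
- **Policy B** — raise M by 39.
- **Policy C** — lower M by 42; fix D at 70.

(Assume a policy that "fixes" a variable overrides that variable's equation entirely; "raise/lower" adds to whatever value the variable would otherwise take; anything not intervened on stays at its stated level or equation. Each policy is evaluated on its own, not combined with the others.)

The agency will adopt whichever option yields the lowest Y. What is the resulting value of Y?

Policy A (M + 5, D − 40):
  M = 62 + 5 = 67
  Y = 60 − 67 = -7
Policy B (M + 39):
  M = 62 + 39 = 101
  Y = 60 − 101 = -41
Policy C (M − 42, D := 70):
  M = 62 − 42 = 20
  Y = 60 − 20 = 40
Comparing — Policy A: Y=-7, Policy B: Y=-41, Policy C: Y=40. Lowest is -41 (Policy B).

-41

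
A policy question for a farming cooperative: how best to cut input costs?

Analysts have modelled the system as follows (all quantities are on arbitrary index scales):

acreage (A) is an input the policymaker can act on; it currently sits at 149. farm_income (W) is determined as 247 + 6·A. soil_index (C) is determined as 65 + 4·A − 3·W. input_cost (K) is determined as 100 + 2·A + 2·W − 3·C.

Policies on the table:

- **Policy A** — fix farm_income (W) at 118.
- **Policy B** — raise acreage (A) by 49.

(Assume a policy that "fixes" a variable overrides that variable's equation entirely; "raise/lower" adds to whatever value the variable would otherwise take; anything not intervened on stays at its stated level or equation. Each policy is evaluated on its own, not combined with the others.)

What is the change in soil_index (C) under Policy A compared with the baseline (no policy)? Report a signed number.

3069

Baseline:
  A = 149
  W = 247 + 6·149 = 1141
  C = 65 + 4·149 − 3·1141 = -2762
Policy A (W := 118):
  A = 149
  W = 118
  C = 65 + 4·149 − 3·118 = 307
Change in C: 307 − (-2762) = 3069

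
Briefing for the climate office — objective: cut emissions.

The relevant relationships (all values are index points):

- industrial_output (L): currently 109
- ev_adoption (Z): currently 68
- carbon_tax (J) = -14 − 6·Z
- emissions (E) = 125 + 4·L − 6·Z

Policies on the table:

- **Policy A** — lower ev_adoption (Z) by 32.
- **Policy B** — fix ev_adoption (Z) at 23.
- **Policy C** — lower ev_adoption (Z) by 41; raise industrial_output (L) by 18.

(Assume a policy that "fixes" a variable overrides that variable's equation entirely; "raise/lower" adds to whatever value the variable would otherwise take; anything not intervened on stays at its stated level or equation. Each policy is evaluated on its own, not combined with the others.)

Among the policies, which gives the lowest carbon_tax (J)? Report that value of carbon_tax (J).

Policy A (Z − 32):
  Z = 68 − 32 = 36
  J = -14 − 6·36 = -230
Policy B (Z := 23):
  Z = 23
  J = -14 − 6·23 = -152
Policy C (Z − 41, L + 18):
  Z = 68 − 41 = 27
  J = -14 − 6·27 = -176
Comparing — Policy A: J=-230, Policy B: J=-152, Policy C: J=-176. Lowest is -230 (Policy A).

-230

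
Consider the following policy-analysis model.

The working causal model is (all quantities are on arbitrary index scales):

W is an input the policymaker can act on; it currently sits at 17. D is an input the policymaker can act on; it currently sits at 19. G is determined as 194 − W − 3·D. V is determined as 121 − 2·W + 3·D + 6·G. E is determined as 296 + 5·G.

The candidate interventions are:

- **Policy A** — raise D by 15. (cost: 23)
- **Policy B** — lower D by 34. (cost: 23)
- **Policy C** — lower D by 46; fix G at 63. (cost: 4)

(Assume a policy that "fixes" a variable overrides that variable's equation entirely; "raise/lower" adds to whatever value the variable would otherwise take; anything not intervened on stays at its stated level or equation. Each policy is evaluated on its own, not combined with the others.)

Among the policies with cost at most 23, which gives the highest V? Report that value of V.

1374

Policy A (D + 15):
  W = 17
  D = 19 + 15 = 34
  G = 194 − 17 − 3·34 = 75
  V = 121 − 2·17 + 3·34 + 6·75 = 639
Policy B (D − 34):
  W = 17
  D = 19 − 34 = -15
  G = 194 − 17 − 3·(-15) = 222
  V = 121 − 2·17 + 3·(-15) + 6·222 = 1374
Policy C (D − 46, G := 63):
  W = 17
  D = 19 − 46 = -27
  G = 63
  V = 121 − 2·17 + 3·(-27) + 6·63 = 384
Comparing — Policy A: V=639, Policy B: V=1374, Policy C: V=384. Highest is 1374 (Policy B).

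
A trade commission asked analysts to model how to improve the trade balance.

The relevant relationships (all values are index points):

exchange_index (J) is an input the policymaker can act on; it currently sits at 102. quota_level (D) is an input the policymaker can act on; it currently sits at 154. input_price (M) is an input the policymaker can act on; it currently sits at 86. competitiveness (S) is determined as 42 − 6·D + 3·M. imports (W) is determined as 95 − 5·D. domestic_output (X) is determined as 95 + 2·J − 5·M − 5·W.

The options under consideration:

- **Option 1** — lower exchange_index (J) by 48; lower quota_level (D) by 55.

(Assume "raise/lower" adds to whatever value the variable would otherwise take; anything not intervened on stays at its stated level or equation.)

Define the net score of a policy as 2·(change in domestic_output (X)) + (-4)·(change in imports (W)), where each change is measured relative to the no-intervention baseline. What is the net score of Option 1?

Baseline:
  J = 102
  D = 154
  M = 86
  W = 95 − 5·154 = -675
  X = 95 + 2·102 − 5·86 − 5·(-675) = 3244
Option 1 (J − 48, D − 55):
  J = 102 − 48 = 54
  D = 154 − 55 = 99
  M = 86
  W = 95 − 5·99 = -400
  X = 95 + 2·54 − 5·86 − 5·(-400) = 1773
ΔX = 1773 − 3244 = -1471; ΔW = -400 − (-675) = 275
Score = 2·(-1471) + (-4)·275 = -4042

-4042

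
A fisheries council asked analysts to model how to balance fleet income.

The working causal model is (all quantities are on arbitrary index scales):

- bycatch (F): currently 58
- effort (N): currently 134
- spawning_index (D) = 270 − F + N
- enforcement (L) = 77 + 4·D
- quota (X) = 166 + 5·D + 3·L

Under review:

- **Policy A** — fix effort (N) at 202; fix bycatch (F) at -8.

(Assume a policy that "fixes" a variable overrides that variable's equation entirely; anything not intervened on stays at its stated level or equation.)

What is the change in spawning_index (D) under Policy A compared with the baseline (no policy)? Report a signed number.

134

Baseline:
  F = 58
  N = 134
  D = 270 − 58 + 134 = 346
Policy A (N := 202, F := -8):
  F = -8
  N = 202
  D = 270 − (-8) + 202 = 480
Change in D: 480 − 346 = 134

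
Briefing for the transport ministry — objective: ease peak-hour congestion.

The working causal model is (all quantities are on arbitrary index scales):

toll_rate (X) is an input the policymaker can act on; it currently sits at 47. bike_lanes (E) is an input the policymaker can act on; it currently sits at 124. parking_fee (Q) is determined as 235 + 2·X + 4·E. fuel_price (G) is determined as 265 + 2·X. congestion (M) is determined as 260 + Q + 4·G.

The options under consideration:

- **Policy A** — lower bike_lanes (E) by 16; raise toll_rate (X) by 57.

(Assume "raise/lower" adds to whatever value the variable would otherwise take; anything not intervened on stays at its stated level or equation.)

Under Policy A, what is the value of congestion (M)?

Policy A (E − 16, X + 57):
  X = 47 + 57 = 104
  E = 124 − 16 = 108
  Q = 235 + 2·104 + 4·108 = 875
  G = 265 + 2·104 = 473
  M = 260 + 875 + 4·473 = 3027

3027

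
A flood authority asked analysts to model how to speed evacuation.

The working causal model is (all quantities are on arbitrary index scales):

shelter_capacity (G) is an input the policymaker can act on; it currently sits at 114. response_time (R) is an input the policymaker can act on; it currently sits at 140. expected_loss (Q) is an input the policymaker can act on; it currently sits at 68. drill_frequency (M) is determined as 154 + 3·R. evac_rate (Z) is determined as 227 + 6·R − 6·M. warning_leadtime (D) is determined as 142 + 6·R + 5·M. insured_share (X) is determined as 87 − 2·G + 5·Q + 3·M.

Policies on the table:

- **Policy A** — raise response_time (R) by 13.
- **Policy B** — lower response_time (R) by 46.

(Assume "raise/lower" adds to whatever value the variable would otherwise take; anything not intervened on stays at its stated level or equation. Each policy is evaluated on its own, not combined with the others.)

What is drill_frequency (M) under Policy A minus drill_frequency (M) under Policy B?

177

Policy A (R + 13):
  R = 140 + 13 = 153
  M = 154 + 3·153 = 613
Policy B (R − 46):
  R = 140 − 46 = 94
  M = 154 + 3·94 = 436
M: 613 − 436 = 177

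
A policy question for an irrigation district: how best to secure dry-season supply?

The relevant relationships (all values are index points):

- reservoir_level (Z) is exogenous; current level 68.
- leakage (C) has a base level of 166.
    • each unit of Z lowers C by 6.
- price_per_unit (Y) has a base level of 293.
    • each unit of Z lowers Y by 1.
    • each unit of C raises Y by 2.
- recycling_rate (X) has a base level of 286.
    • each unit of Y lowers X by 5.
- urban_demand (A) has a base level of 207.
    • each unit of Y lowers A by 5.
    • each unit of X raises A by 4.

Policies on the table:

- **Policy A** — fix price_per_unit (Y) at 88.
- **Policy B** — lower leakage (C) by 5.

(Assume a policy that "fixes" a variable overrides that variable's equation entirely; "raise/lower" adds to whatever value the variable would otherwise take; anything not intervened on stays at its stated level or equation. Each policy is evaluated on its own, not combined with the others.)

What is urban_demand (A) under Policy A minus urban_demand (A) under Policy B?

Policy A (Y := 88):
  Z = 68
  C = 166 − 6·68 = -242
  Y = 88
  X = 286 − 5·88 = -154
  A = 207 − 5·88 + 4·(-154) = -849
Policy B (C − 5):
  Z = 68
  C = 166 − 6·68 (−5 from intervention) = -247
  Y = 293 − 68 + 2·(-247) = -269
  X = 286 − 5·(-269) = 1631
  A = 207 − 5·(-269) + 4·1631 = 8076
A: -849 − 8076 = -8925

-8925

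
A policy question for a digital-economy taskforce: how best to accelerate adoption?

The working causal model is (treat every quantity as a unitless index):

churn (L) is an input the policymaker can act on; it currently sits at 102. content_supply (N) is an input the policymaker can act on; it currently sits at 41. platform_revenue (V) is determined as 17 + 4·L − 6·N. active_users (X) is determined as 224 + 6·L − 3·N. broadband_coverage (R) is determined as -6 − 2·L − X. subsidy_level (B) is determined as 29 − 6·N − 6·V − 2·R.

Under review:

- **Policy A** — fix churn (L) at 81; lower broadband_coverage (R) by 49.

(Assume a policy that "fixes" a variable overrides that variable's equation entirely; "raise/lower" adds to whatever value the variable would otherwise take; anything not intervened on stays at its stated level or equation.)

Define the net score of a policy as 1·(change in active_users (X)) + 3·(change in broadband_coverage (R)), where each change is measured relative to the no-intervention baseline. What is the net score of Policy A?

Baseline:
  L = 102
  N = 41
  X = 224 + 6·102 − 3·41 = 713
  R = -6 − 2·102 − 713 = -923
Policy A (L := 81, R − 49):
  L = 81
  N = 41
  X = 224 + 6·81 − 3·41 = 587
  R = -6 − 2·81 − 587 (−49 from intervention) = -804
ΔX = 587 − 713 = -126; ΔR = -804 − (-923) = 119
Score = 1·(-126) + 3·119 = 231

231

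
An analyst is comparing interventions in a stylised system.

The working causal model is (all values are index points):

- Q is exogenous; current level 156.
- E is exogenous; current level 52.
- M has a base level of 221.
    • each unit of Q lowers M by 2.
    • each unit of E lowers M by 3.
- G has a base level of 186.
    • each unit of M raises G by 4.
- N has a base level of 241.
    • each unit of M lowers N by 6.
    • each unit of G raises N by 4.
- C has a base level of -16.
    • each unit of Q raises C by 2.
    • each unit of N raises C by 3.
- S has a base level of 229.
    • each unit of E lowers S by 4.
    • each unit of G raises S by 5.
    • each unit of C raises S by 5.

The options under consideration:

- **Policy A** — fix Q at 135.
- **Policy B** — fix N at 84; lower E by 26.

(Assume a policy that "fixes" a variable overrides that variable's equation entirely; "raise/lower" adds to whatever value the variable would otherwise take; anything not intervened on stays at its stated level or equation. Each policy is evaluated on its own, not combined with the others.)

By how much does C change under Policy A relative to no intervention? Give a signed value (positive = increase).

Baseline:
  Q = 156
  E = 52
  M = 221 − 2·156 − 3·52 = -247
  G = 186 + 4·(-247) = -802
  N = 241 − 6·(-247) + 4·(-802) = -1485
  C = -16 + 2·156 + 3·(-1485) = -4159
Policy A (Q := 135):
  Q = 135
  E = 52
  M = 221 − 2·135 − 3·52 = -205
  G = 186 + 4·(-205) = -634
  N = 241 − 6·(-205) + 4·(-634) = -1065
  C = -16 + 2·135 + 3·(-1065) = -2941
Change in C: -2941 − (-4159) = 1218

1218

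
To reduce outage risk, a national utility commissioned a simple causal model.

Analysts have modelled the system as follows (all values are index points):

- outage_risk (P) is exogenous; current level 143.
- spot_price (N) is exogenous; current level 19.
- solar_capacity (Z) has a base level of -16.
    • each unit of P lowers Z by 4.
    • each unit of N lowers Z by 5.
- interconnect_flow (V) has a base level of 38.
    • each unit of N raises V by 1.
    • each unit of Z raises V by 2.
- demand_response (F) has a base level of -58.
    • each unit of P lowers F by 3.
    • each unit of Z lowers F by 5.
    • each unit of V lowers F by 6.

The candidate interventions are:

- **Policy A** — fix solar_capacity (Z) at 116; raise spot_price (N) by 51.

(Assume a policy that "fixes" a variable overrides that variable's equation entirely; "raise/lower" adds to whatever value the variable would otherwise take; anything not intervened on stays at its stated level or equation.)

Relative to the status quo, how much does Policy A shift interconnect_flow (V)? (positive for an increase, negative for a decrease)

1649

Baseline:
  P = 143
  N = 19
  Z = -16 − 4·143 − 5·19 = -683
  V = 38 + 19 + 2·(-683) = -1309
Policy A (Z := 116, N + 51):
  P = 143
  N = 19 + 51 = 70
  Z = 116
  V = 38 + 70 + 2·116 = 340
Change in V: 340 − (-1309) = 1649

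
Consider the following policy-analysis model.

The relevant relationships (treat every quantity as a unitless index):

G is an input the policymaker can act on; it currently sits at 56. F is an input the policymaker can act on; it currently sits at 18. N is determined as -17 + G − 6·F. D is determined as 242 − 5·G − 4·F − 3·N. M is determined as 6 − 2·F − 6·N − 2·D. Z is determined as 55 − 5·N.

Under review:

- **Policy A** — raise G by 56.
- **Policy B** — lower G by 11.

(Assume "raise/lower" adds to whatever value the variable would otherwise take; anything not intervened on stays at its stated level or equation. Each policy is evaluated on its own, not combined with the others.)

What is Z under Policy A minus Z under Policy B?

-335

Policy A (G + 56):
  G = 56 + 56 = 112
  F = 18
  N = -17 + 112 − 6·18 = -13
  Z = 55 − 5·(-13) = 120
Policy B (G − 11):
  G = 56 − 11 = 45
  F = 18
  N = -17 + 45 − 6·18 = -80
  Z = 55 − 5·(-80) = 455
Z: 120 − 455 = -335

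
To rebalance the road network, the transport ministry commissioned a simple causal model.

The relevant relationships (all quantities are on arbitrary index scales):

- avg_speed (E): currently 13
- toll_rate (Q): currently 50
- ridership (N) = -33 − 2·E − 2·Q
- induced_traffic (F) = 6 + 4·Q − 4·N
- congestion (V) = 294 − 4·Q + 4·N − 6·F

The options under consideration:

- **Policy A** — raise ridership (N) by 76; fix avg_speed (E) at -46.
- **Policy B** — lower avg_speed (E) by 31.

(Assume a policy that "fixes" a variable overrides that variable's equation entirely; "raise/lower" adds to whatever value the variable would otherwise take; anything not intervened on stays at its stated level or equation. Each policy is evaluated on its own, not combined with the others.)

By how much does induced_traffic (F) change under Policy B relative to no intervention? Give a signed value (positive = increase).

-248

Baseline:
  E = 13
  Q = 50
  N = -33 − 2·13 − 2·50 = -159
  F = 6 + 4·50 − 4·(-159) = 842
Policy B (E − 31):
  E = 13 − 31 = -18
  Q = 50
  N = -33 − 2·(-18) − 2·50 = -97
  F = 6 + 4·50 − 4·(-97) = 594
Change in F: 594 − 842 = -248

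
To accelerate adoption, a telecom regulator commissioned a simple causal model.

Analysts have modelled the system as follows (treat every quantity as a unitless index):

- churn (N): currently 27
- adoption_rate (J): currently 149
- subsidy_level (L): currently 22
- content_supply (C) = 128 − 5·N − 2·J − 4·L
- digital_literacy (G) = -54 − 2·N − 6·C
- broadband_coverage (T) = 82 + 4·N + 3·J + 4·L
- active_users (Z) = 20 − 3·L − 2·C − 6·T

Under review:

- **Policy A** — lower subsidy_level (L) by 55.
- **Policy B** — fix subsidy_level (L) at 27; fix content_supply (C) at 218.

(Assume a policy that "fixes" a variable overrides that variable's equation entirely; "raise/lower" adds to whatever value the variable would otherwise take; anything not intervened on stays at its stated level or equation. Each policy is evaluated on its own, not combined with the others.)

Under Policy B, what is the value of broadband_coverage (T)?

745

Policy B (L := 27, C := 218):
  N = 27
  J = 149
  L = 27
  T = 82 + 4·27 + 3·149 + 4·27 = 745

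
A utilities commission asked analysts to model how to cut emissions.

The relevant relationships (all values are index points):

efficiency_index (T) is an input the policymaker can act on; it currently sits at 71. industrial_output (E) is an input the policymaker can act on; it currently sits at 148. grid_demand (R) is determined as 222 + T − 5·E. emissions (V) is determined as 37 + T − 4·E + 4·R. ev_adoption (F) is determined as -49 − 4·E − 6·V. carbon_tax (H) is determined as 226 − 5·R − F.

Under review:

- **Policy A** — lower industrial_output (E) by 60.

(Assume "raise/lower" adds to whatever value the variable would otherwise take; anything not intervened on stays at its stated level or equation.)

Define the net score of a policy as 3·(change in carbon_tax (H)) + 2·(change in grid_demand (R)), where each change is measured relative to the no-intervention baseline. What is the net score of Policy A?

Baseline:
  T = 71
  E = 148
  R = 222 + 71 − 5·148 = -447
  V = 37 + 71 − 4·148 + 4·(-447) = -2272
  F = -49 − 4·148 − 6·(-2272) = 12991
  H = 226 − 5·(-447) − 12991 = -10530
Policy A (E − 60):
  T = 71
  E = 148 − 60 = 88
  R = 222 + 71 − 5·88 = -147
  V = 37 + 71 − 4·88 + 4·(-147) = -832
  F = -49 − 4·88 − 6·(-832) = 4591
  H = 226 − 5·(-147) − 4591 = -3630
ΔH = -3630 − (-10530) = 6900; ΔR = -147 − (-447) = 300
Score = 3·6900 + 2·300 = 21300

21300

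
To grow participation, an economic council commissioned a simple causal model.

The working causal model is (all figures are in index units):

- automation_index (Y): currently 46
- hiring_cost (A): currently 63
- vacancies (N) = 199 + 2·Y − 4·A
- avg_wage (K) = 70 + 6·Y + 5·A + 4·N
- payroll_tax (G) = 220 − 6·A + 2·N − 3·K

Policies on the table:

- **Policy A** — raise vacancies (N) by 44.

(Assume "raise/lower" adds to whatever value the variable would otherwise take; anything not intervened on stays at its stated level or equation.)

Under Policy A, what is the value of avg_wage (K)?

Policy A (N + 44):
  Y = 46
  A = 63
  N = 199 + 2·46 − 4·63 (+44 from intervention) = 83
  K = 70 + 6·46 + 5·63 + 4·83 = 993

993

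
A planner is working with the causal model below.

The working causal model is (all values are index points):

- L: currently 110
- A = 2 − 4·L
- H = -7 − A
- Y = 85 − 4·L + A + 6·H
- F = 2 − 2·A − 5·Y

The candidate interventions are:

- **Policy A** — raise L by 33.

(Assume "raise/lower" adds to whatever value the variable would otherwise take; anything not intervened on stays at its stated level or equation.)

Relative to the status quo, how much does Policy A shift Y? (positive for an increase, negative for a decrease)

528

Baseline:
  L = 110
  A = 2 − 4·110 = -438
  H = -7 − (-438) = 431
  Y = 85 − 4·110 + (-438) + 6·431 = 1793
Policy A (L + 33):
  L = 110 + 33 = 143
  A = 2 − 4·143 = -570
  H = -7 − (-570) = 563
  Y = 85 − 4·143 + (-570) + 6·563 = 2321
Change in Y: 2321 − 1793 = 528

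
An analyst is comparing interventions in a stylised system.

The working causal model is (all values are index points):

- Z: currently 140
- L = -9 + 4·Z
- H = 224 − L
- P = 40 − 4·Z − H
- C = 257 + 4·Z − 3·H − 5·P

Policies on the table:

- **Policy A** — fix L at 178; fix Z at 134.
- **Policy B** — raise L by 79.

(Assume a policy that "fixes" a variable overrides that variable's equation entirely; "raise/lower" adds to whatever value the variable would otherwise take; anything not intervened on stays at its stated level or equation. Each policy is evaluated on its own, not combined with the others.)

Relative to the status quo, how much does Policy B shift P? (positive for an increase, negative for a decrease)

Baseline:
  Z = 140
  L = -9 + 4·140 = 551
  H = 224 − 551 = -327
  P = 40 − 4·140 − (-327) = -193
Policy B (L + 79):
  Z = 140
  L = -9 + 4·140 (+79 from intervention) = 630
  H = 224 − 630 = -406
  P = 40 − 4·140 − (-406) = -114
Change in P: -114 − (-193) = 79

79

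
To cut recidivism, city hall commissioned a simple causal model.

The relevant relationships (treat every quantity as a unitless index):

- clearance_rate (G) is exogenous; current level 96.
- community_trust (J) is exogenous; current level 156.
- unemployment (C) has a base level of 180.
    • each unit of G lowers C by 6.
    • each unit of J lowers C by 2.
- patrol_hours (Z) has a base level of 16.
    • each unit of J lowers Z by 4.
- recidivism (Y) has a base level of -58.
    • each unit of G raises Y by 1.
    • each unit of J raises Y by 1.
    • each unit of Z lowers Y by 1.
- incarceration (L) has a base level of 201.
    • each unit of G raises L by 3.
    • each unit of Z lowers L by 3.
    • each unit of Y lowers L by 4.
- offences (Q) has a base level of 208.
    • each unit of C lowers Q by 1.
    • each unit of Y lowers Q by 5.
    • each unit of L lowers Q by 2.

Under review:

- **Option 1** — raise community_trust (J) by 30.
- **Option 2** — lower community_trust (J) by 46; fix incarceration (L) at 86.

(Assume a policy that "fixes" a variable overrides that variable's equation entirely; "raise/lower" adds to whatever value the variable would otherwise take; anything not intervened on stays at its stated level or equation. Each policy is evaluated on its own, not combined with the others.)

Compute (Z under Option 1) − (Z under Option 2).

-304

Option 1 (J + 30):
  J = 156 + 30 = 186
  Z = 16 − 4·186 = -728
Option 2 (J − 46, L := 86):
  J = 156 − 46 = 110
  Z = 16 − 4·110 = -424
Z: -728 − (-424) = -304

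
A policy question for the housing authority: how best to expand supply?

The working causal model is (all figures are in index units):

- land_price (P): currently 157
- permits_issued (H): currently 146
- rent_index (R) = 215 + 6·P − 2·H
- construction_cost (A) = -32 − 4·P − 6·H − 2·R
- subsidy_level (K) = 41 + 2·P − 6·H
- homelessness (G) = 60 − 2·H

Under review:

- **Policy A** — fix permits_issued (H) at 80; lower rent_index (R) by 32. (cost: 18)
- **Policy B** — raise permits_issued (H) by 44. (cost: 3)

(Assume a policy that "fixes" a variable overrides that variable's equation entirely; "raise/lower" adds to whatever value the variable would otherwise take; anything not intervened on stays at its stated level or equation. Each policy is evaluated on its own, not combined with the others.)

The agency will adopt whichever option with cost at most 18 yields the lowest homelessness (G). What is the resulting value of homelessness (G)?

Policy A (H := 80, R − 32):
  H = 80
  G = 60 − 2·80 = -100
Policy B (H + 44):
  H = 146 + 44 = 190
  G = 60 − 2·190 = -320
Comparing — Policy A: G=-100, Policy B: G=-320. Lowest is -320 (Policy B).

-320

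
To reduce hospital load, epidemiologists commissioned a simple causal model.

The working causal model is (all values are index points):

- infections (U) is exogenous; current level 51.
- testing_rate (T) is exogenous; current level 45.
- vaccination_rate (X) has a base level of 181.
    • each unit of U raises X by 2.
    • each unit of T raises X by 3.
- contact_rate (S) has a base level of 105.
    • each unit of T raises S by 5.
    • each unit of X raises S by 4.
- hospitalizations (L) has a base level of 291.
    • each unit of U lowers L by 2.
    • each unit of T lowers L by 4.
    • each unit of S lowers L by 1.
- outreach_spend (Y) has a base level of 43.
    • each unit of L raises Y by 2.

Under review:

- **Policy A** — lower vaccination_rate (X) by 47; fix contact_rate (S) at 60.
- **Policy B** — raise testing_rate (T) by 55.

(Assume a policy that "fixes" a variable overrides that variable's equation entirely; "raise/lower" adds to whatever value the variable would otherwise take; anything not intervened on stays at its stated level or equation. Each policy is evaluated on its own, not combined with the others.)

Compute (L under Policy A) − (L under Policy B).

Policy A (X − 47, S := 60):
  U = 51
  T = 45
  X = 181 + 2·51 + 3·45 (−47 from intervention) = 371
  S = 60
  L = 291 − 2·51 − 4·45 − 60 = -51
Policy B (T + 55):
  U = 51
  T = 45 + 55 = 100
  X = 181 + 2·51 + 3·100 = 583
  S = 105 + 5·100 + 4·583 = 2937
  L = 291 − 2·51 − 4·100 − 2937 = -3148
L: -51 − (-3148) = 3097

3097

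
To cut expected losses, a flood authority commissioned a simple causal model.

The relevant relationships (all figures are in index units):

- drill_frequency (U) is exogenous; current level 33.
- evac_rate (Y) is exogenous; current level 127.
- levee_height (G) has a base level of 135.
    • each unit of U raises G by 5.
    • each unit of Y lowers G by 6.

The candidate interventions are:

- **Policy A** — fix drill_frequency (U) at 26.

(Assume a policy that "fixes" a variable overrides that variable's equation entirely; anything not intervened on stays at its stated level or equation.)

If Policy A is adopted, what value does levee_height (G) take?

-497

Policy A (U := 26):
  U = 26
  Y = 127
  G = 135 + 5·26 − 6·127 = -497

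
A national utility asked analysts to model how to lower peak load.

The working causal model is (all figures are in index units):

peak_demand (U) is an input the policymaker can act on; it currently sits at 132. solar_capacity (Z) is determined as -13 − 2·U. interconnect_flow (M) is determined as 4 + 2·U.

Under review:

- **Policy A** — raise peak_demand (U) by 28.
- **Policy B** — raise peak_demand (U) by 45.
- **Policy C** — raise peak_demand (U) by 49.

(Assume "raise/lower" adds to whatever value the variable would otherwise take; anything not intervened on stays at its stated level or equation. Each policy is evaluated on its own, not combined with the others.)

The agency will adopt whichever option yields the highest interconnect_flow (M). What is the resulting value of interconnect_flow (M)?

Policy A (U + 28):
  U = 132 + 28 = 160
  M = 4 + 2·160 = 324
Policy B (U + 45):
  U = 132 + 45 = 177
  M = 4 + 2·177 = 358
Policy C (U + 49):
  U = 132 + 49 = 181
  M = 4 + 2·181 = 366
Comparing — Policy A: M=324, Policy B: M=358, Policy C: M=366. Highest is 366 (Policy C).

366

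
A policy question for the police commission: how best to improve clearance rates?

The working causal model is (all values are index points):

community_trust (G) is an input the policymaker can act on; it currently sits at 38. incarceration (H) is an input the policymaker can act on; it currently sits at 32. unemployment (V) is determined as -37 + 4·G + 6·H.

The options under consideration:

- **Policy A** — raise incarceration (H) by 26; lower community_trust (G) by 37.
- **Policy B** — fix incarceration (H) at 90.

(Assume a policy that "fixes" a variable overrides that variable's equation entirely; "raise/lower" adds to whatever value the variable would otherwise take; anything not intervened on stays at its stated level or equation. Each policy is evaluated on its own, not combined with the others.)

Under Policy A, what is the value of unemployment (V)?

Policy A (H + 26, G − 37):
  G = 38 − 37 = 1
  H = 32 + 26 = 58
  V = -37 + 4·1 + 6·58 = 315

315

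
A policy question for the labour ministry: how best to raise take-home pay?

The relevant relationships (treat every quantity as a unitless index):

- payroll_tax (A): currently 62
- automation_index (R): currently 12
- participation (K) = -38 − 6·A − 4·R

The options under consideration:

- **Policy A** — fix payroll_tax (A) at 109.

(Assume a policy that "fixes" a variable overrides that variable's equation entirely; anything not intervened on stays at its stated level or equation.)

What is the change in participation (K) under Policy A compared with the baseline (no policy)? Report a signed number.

-282

Baseline:
  A = 62
  R = 12
  K = -38 − 6·62 − 4·12 = -458
Policy A (A := 109):
  A = 109
  R = 12
  K = -38 − 6·109 − 4·12 = -740
Change in K: -740 − (-458) = -282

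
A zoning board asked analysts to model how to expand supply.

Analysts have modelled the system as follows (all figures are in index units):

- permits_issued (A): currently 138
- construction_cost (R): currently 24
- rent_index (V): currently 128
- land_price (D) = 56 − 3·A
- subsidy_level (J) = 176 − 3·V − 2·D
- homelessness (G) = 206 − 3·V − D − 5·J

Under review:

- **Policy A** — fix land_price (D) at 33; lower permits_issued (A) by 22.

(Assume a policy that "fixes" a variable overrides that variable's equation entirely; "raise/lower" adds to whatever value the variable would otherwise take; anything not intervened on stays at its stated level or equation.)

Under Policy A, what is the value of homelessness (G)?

Policy A (D := 33, A − 22):
  A = 138 − 22 = 116
  V = 128
  D = 33
  J = 176 − 3·128 − 2·33 = -274
  G = 206 − 3·128 − 33 − 5·(-274) = 1159

1159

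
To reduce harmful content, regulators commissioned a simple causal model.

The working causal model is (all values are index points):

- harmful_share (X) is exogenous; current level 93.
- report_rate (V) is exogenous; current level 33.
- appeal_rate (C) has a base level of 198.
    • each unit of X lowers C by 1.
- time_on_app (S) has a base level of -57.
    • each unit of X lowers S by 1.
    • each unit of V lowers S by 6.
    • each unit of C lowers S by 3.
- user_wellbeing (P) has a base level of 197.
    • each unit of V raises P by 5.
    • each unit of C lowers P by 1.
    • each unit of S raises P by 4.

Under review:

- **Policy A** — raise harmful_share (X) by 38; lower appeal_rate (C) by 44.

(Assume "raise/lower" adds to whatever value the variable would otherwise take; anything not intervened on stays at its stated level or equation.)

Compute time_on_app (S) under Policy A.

-455

Policy A (X + 38, C − 44):
  X = 93 + 38 = 131
  V = 33
  C = 198 − 131 (−44 from intervention) = 23
  S = -57 − 131 − 6·33 − 3·23 = -455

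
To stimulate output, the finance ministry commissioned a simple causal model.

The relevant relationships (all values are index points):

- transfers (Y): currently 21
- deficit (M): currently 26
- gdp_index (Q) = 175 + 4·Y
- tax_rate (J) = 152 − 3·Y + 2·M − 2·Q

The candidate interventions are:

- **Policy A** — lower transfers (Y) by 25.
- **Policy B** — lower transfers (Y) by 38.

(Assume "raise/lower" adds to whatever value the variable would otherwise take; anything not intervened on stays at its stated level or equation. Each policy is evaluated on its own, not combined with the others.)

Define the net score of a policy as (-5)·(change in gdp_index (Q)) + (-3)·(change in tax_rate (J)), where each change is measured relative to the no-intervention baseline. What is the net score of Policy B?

Baseline:
  Y = 21
  M = 26
  Q = 175 + 4·21 = 259
  J = 152 − 3·21 + 2·26 − 2·259 = -377
Policy B (Y − 38):
  Y = 21 − 38 = -17
  M = 26
  Q = 175 + 4·(-17) = 107
  J = 152 − 3·(-17) + 2·26 − 2·107 = 41
ΔQ = 107 − 259 = -152; ΔJ = 41 − (-377) = 418
Score = (-5)·(-152) + (-3)·418 = -494

-494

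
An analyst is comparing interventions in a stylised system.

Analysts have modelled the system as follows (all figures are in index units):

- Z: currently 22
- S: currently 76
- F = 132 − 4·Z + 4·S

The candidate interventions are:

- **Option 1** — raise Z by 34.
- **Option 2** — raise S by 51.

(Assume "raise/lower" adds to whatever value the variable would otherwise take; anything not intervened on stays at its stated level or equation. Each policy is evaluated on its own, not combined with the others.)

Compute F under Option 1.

212

Option 1 (Z + 34):
  Z = 22 + 34 = 56
  S = 76
  F = 132 − 4·56 + 4·76 = 212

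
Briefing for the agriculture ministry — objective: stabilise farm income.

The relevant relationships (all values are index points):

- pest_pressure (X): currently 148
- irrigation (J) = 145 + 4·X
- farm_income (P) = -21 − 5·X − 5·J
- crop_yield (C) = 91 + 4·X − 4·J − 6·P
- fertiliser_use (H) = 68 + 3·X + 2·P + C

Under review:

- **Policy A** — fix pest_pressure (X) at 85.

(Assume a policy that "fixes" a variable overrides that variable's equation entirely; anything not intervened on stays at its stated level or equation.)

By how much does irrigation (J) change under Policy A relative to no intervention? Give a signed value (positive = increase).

-252

Baseline:
  X = 148
  J = 145 + 4·148 = 737
Policy A (X := 85):
  X = 85
  J = 145 + 4·85 = 485
Change in J: 485 − 737 = -252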